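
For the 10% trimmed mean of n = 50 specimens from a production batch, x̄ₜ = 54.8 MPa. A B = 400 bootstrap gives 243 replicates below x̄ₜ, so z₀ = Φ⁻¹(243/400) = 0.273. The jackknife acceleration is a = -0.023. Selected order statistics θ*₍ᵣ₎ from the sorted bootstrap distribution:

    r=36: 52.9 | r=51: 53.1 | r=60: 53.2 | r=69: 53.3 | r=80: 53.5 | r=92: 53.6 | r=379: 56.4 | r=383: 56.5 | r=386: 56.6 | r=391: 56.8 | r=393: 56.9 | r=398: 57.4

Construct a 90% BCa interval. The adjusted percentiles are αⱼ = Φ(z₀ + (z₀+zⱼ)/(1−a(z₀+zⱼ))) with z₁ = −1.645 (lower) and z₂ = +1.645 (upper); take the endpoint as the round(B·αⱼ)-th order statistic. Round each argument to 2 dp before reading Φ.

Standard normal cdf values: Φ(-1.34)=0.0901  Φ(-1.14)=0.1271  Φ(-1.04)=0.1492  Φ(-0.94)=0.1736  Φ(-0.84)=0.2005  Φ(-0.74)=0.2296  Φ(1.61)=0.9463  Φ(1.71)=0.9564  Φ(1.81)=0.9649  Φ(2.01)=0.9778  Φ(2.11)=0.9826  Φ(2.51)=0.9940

(53.1, 56.9)

Lower: z₀ + z₁ = 0.273 + (-1.645) = -1.372; 1 − a(z₀+z₁) = 1 − (-0.023)(-1.372) = 0.9684; argument = 0.273 + (-1.372)/0.9684 = -1.1437 → -1.14.
α₁ = Φ(-1.14) = 0.1271; rank = round(400 × 0.1271) = 51; θ*₍51₎ = 53.1.
Upper: z₀ + z₂ = 1.918; 1 − a(z₀+z₂) = 1.0441; argument = 2.1100 → 2.11; α₂ = 0.9826; rank = 393; θ*₍393₎ = 56.9.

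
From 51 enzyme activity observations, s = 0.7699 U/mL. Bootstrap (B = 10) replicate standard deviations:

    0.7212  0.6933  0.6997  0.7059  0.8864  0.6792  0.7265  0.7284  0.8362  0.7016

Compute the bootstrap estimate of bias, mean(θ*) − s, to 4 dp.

bias = −0.0321

mean(θ*) = (0.7212 + 0.6933 + 0.6997 + 0.7059 + 0.8864 + 0.6792 + 0.7265 + 0.7284 + 0.8362 + 0.7016) / 10 = 0.73784
bias = 0.73784 − 0.7699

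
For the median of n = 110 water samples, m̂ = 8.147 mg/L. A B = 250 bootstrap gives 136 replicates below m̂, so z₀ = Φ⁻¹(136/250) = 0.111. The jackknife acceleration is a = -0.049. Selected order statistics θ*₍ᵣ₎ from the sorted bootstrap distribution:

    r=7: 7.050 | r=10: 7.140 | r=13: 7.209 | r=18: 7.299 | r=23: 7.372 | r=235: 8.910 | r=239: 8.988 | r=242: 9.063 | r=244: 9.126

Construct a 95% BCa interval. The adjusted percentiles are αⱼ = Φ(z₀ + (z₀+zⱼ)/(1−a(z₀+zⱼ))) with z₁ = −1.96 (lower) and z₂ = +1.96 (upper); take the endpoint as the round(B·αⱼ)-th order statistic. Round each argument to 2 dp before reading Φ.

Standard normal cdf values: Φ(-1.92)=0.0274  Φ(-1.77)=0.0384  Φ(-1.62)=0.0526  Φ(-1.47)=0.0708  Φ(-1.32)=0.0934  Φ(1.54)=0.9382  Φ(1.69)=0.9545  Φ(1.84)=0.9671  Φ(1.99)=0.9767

(7.050, 9.126)

Lower: z₀ + z₁ = 0.111 + (-1.960) = -1.849; 1 − a(z₀+z₁) = 1 − (-0.049)(-1.849) = 0.9094; argument = 0.111 + (-1.849)/0.9094 = -1.9222 → -1.92.
α₁ = Φ(-1.92) = 0.0274; rank = round(250 × 0.0274) = 7; θ*₍7₎ = 7.050.
Upper: z₀ + z₂ = 2.071; 1 − a(z₀+z₂) = 1.1015; argument = 1.9912 → 1.99; α₂ = 0.9767; rank = 244; θ*₍244₎ = 9.126.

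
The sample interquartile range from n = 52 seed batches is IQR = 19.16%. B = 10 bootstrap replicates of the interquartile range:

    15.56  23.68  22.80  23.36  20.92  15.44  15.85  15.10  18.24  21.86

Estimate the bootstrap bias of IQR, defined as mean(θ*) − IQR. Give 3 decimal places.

bias = +0.121

mean(θ*) = (15.56 + 23.68 + 22.80 + 23.36 + 20.92 + 15.44 + 15.85 + 15.10 + 18.24 + 21.86) / 10 = 19.2810
bias = 19.2810 − 19.16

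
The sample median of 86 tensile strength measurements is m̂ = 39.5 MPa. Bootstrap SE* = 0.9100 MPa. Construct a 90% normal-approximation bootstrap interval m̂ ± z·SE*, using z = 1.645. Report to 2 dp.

(38.00, 41.00)

Margin = 1.645 × 0.9100 = 1.497
Interval: 39.5 ± 1.497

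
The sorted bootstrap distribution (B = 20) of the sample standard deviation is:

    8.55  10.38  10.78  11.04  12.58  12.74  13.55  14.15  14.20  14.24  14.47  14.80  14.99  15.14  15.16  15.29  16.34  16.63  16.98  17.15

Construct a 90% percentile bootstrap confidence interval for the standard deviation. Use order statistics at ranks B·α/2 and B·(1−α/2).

(8.55, 16.98)

α = 0.10; lower rank = 20 × 0.050 = 1; upper rank = 20 × 0.950 = 19.
The 1st smallest replicate is 8.55; the 19th is 16.98.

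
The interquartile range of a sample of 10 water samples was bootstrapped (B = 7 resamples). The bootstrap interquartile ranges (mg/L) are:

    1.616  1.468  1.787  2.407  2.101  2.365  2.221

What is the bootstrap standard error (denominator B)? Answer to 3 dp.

SE* = 0.345

Bootstrap SE is the standard deviation of the 7 replicate interquartile ranges.
Mean of replicates: (1.616 + 1.468 + 1.787 + 2.407 + 2.101 + 2.365 + 2.221) / 7 = 13.9650 / 7 = 1.9950
Sum of squared deviations: (−0.3790)² + (−0.5270)² + (−0.2080)² + (+0.4120)² + (+0.1060)² + (+0.3700)² + (+0.2260)² = 0.8336
Variance = 0.8336 / 7 = 0.1191
SE* = √0.1191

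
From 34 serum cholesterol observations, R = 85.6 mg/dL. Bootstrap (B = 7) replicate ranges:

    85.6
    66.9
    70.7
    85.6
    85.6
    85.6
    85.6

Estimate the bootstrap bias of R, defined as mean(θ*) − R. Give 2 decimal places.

bias = −4.80

mean(θ*) = (85.6 + 66.9 + 70.7 + 85.6 + 85.6 + 85.6 + 85.6) / 7 = 80.800
bias = 80.800 − 85.6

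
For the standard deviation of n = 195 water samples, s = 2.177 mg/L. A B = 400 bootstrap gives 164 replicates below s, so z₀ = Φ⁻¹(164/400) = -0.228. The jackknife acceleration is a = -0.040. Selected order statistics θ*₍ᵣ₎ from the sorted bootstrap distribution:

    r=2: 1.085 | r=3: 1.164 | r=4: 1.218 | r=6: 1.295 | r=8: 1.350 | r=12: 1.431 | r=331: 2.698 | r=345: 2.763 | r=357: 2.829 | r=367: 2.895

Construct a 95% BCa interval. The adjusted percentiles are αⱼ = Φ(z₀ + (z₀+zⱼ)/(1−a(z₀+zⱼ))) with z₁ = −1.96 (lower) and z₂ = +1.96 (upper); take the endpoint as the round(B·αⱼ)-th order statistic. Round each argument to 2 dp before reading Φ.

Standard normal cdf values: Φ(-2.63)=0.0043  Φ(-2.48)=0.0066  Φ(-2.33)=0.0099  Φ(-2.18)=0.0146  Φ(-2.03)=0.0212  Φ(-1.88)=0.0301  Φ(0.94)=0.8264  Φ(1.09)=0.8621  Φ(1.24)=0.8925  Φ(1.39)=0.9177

Lower: z₀ + z₁ = -0.228 + (-1.960) = -2.188; 1 − a(z₀+z₁) = 1 − (-0.040)(-2.188) = 0.9125; argument = -0.228 + (-2.188)/0.9125 = -2.6259 → -2.63.
α₁ = Φ(-2.63) = 0.0043; rank = round(400 × 0.0043) = 2; θ*₍2₎ = 1.085.
Upper: z₀ + z₂ = 1.732; 1 − a(z₀+z₂) = 1.0693; argument = 1.3918 → 1.39; α₂ = 0.9177; rank = 367; θ*₍367₎ = 2.895.

(1.085, 2.895)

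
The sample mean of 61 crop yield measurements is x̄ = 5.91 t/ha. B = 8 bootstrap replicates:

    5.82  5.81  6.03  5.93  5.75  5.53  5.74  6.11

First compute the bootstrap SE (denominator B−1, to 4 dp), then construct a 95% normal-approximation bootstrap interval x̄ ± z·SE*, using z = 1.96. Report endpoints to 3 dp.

(5.553, 6.267)

Mean of replicates = 5.8400; sum of squared deviations = 0.2326; SE* = √(0.2326/7) = 0.1823
Margin = 1.96 × 0.1823 = 0.3573
Interval: 5.91 ± 0.3573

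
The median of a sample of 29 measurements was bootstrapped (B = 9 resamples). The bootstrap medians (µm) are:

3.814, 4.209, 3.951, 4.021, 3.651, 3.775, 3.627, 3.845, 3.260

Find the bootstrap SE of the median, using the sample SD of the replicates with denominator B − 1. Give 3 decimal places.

Bootstrap SE is the standard deviation of the 9 replicate medians.
Mean of replicates: (3.814 + 4.209 + 3.951 + 4.021 + 3.651 + 3.775 + 3.627 + 3.845 + 3.260) / 9 = 34.15300 / 9 = 3.79478
Sum of squared deviations: (+0.01922)² + (+0.41422)² + (+0.15622)² + (+0.22622)² + (−0.14378)² + (−0.01978)² + (−0.16778)² + (+0.05022)² + (−0.53478)² = 0.58525
Variance = 0.58525 / 8 = 0.07316
SE* = √0.07316

SE* = 0.270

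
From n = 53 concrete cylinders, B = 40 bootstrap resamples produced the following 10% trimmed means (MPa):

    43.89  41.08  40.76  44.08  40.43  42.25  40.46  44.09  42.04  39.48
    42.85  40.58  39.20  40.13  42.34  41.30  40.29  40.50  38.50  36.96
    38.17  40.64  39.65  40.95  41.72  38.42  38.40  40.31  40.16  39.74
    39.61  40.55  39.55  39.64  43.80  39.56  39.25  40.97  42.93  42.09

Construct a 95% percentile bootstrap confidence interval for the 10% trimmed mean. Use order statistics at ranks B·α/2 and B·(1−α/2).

(36.96, 44.08)

Sorted replicates: 36.96, 38.17, 38.40, 38.42, 38.50, 39.20, 39.25, 39.48, 39.55, 39.56, 39.61, 39.64, 39.65, 39.74, 40.13, 40.16, 40.29, 40.31, 40.43, 40.46, 40.50, 40.55, 40.58, 40.64, 40.76, 40.95, 40.97, 41.08, 41.30, 41.72, 42.04, 42.09, 42.25, 42.34, 42.85, 42.93, 43.80, 43.89, 44.08, 44.09
α = 0.05; lower rank = 40 × 0.025 = 1; upper rank = 40 × 0.975 = 39.
The 1st smallest replicate is 36.96; the 39th is 44.08.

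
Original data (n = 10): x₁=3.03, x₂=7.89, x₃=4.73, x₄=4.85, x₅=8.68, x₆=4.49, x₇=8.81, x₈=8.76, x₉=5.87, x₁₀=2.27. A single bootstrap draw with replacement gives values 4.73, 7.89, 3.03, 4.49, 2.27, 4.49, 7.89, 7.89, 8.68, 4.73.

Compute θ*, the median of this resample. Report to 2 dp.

θ* = 4.73

Sorted: 2.27, 3.03, 4.49, 4.49, 4.73, 4.73, 7.89, 7.89, 7.89, 8.68
Median = average of the two middle values = 4.73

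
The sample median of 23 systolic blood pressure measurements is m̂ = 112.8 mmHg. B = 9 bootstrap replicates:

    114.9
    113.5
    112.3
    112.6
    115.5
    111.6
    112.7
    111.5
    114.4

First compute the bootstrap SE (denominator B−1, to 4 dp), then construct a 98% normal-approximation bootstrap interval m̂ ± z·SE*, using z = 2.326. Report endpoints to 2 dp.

Mean of replicates = 113.2222; sum of squared deviations = 16.5756; SE* = √(16.5756/8) = 1.4394
Margin = 2.326 × 1.4394 = 3.348
Interval: 112.8 ± 3.348

(109.45, 116.15)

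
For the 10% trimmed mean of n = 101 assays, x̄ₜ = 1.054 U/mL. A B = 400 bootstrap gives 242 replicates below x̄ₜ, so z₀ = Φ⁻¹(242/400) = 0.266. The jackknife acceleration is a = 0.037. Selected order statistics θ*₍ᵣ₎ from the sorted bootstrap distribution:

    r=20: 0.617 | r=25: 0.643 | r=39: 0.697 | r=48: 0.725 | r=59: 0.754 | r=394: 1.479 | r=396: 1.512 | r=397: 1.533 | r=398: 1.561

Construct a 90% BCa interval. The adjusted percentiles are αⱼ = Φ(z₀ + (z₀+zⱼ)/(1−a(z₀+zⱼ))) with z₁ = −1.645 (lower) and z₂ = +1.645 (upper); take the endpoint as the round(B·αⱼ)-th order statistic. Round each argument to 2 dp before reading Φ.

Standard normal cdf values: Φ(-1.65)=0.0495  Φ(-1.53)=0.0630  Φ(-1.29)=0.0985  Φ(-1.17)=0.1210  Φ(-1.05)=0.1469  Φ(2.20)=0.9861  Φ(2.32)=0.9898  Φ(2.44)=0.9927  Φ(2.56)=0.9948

Lower: z₀ + z₁ = 0.266 + (-1.645) = -1.379; 1 − a(z₀+z₁) = 1 − (0.037)(-1.379) = 1.0510; argument = 0.266 + (-1.379)/1.0510 = -1.0461 → -1.05.
α₁ = Φ(-1.05) = 0.1469; rank = round(400 × 0.1469) = 59; θ*₍59₎ = 0.754.
Upper: z₀ + z₂ = 1.911; 1 − a(z₀+z₂) = 0.9293; argument = 2.3224 → 2.32; α₂ = 0.9898; rank = 396; θ*₍396₎ = 1.512.

(0.754, 1.512)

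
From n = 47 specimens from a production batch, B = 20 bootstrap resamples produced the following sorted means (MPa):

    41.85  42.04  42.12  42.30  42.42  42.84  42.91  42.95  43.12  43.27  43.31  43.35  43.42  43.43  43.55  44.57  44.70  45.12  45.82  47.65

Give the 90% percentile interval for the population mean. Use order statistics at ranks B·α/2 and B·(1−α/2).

(41.85, 45.82)

α = 0.10; lower rank = 20 × 0.050 = 1; upper rank = 20 × 0.950 = 19.
The 1st smallest replicate is 41.85; the 19th is 45.82.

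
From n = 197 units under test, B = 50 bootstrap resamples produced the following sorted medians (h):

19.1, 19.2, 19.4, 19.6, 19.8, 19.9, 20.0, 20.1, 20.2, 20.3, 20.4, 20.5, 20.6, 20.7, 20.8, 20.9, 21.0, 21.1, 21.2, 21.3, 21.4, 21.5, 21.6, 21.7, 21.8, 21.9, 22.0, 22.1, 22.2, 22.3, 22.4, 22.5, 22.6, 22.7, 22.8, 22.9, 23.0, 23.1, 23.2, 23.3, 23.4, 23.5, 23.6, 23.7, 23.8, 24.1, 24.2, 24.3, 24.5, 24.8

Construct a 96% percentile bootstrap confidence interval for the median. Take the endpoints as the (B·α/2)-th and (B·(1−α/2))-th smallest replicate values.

(19.1, 24.5)

α = 0.04; lower rank = 50 × 0.020 = 1; upper rank = 50 × 0.980 = 49.
The 1st smallest replicate is 19.1; the 49th is 24.5.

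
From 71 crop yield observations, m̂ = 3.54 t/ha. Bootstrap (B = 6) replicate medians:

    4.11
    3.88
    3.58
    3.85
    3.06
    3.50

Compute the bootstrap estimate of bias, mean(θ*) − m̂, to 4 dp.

mean(θ*) = (4.11 + 3.88 + 3.58 + 3.85 + 3.06 + 3.50) / 6 = 3.66333
bias = 3.66333 − 3.54

bias = +0.1233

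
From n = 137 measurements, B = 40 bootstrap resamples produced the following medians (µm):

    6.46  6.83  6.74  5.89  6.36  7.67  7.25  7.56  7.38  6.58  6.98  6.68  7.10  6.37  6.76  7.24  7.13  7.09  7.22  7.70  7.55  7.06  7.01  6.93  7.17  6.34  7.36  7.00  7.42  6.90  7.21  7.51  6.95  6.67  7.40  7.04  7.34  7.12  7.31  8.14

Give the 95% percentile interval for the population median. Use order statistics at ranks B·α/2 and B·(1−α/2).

Sorted replicates: 5.89, 6.34, 6.36, 6.37, 6.46, 6.58, 6.67, 6.68, 6.74, 6.76, 6.83, 6.90, 6.93, 6.95, 6.98, 7.00, 7.01, 7.04, 7.06, 7.09, 7.10, 7.12, 7.13, 7.17, 7.21, 7.22, 7.24, 7.25, 7.31, 7.34, 7.36, 7.38, 7.40, 7.42, 7.51, 7.55, 7.56, 7.67, 7.70, 8.14
α = 0.05; lower rank = 40 × 0.025 = 1; upper rank = 40 × 0.975 = 39.
The 1st smallest replicate is 5.89; the 39th is 7.70.

(5.89, 7.70)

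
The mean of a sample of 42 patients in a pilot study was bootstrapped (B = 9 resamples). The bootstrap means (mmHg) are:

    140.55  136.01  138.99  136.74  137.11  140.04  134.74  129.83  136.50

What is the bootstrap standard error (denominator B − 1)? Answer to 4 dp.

Bootstrap SE is the standard deviation of the 9 replicate means.
Mean of replicates: (140.55 + 136.01 + 138.99 + 136.74 + 137.11 + 140.04 + 134.74 + 129.83 + 136.50) / 9 = 1230.51000 / 9 = 136.72333
Sum of squared deviations: (+3.82667)² + (−0.71333)² + (+2.26667)² + (+0.01667)² + (+0.38667)² + (+3.31667)² + (−1.98333)² + (−6.89333)² + (−0.22333)² = 82.94160
Variance = 82.94160 / 8 = 10.36770
SE* = √10.36770

SE* = 3.2199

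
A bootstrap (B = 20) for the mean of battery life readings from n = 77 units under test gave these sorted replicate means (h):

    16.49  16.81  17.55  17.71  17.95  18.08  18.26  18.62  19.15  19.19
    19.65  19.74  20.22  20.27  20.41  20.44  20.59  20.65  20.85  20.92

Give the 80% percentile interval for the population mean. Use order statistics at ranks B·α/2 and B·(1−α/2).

(16.81, 20.65)

α = 0.20; lower rank = 20 × 0.100 = 2; upper rank = 20 × 0.900 = 18.
The 2nd smallest replicate is 16.81; the 18th is 20.65.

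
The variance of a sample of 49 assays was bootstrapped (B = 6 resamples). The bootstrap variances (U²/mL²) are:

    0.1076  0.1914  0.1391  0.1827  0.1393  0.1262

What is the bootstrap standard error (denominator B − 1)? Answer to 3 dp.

Bootstrap SE is the standard deviation of the 6 replicate variances.
Mean of replicates: (0.1076 + 0.1914 + 0.1391 + 0.1827 + 0.1393 + 0.1262) / 6 = 0.88630 / 6 = 0.14772
Sum of squared deviations: (−0.04012)² + (+0.04368)² + (−0.00862)² + (+0.03498)² + (−0.00842)² + (−0.02152)² = 0.00535
Variance = 0.00535 / 5 = 0.00107
SE* = √0.00107

SE* = 0.033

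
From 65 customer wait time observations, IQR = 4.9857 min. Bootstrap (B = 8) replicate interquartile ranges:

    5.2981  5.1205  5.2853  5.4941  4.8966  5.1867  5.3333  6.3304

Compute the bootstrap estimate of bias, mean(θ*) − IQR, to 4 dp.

bias = +0.3824

mean(θ*) = (5.2981 + 5.1205 + 5.2853 + 5.4941 + 4.8966 + 5.1867 + 5.3333 + 6.3304) / 8 = 5.36813
bias = 5.36813 − 4.9857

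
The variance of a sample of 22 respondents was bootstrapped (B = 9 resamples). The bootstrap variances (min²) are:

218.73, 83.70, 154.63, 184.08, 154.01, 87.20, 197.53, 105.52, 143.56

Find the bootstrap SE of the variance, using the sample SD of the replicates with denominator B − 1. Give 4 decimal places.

SE* = 48.0783

Bootstrap SE is the standard deviation of the 9 replicate variances.
Mean of replicates: (218.73 + 83.70 + 154.63 + 184.08 + 154.01 + 87.20 + 197.53 + 105.52 + 143.56) / 9 = 1328.96000 / 9 = 147.66222
Sum of squared deviations: (+71.06778)² + (−63.96222)² + (+6.96778)² + (+36.41778)² + (+6.34778)² + (−60.46222)² + (+49.86778)² + (−42.14222)² + (−4.10222)² = 18492.16436
Variance = 18492.16436 / 8 = 2311.52054
SE* = √2311.52054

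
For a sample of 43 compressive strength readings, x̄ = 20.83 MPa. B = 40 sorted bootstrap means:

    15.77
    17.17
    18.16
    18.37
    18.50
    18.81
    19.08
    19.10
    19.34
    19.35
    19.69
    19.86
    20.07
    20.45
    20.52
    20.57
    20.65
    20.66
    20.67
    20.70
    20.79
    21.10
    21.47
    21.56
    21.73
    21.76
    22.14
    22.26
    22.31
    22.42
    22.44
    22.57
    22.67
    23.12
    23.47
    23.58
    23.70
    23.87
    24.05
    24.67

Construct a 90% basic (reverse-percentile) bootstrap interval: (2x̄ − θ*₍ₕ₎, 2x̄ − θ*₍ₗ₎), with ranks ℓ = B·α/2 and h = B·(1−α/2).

Percentile endpoints at ranks 2 and 38: θ*₍2₎ = 17.17, θ*₍38₎ = 23.87.
Basic interval reflects these around x̄:
  lower = 2 × 20.83 − 23.87 = 17.79
  upper = 2 × 20.83 − 17.17 = 24.49

(17.79, 24.49)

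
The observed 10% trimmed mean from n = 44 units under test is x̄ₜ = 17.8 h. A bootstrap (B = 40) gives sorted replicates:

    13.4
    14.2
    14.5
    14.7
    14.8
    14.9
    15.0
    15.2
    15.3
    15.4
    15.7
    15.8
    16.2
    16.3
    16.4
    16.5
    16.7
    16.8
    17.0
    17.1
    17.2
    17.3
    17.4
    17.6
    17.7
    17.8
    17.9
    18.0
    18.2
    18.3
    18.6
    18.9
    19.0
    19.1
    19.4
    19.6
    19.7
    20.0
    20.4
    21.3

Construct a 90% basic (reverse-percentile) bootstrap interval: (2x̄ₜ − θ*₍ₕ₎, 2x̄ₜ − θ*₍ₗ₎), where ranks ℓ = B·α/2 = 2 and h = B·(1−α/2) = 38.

Percentile endpoints at ranks 2 and 38: θ*₍2₎ = 14.2, θ*₍38₎ = 20.0.
Basic interval reflects these around x̄ₜ:
  lower = 2 × 17.8 − 20.0 = 15.6
  upper = 2 × 17.8 − 14.2 = 21.4

(15.6, 21.4)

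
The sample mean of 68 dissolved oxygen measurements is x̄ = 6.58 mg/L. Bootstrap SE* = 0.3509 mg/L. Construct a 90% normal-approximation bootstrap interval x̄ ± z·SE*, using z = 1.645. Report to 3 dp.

Margin = 1.645 × 0.3509 = 0.5772
Interval: 6.58 ± 0.5772

(6.003, 7.157)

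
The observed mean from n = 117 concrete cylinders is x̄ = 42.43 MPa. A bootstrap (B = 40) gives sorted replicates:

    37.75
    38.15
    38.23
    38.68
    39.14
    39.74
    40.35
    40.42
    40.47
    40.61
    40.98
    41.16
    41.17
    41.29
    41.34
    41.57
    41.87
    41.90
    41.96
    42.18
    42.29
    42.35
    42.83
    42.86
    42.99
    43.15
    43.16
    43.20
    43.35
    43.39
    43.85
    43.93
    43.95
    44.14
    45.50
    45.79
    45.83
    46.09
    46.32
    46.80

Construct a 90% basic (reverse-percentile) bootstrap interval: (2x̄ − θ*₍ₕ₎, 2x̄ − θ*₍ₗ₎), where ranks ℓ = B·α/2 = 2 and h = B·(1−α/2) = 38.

Percentile endpoints at ranks 2 and 38: θ*₍2₎ = 38.15, θ*₍38₎ = 46.09.
Basic interval reflects these around x̄:
  lower = 2 × 42.43 − 46.09 = 38.77
  upper = 2 × 42.43 − 38.15 = 46.71

(38.77, 46.71)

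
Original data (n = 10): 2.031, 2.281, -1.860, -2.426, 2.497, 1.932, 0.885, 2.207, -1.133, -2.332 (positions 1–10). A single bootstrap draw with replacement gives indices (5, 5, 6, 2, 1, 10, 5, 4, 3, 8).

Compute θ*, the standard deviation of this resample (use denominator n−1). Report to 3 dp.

θ* = 2.179

Resample values: 2.497, 2.497, 1.932, 2.281, 2.031, -2.332, 2.497, -2.426, -1.860, 2.207.
Mean = 0.9324; sum of squared deviations = 42.7260
s² = 42.7260 / 9 = 4.7473
s = √4.7473 = 2.179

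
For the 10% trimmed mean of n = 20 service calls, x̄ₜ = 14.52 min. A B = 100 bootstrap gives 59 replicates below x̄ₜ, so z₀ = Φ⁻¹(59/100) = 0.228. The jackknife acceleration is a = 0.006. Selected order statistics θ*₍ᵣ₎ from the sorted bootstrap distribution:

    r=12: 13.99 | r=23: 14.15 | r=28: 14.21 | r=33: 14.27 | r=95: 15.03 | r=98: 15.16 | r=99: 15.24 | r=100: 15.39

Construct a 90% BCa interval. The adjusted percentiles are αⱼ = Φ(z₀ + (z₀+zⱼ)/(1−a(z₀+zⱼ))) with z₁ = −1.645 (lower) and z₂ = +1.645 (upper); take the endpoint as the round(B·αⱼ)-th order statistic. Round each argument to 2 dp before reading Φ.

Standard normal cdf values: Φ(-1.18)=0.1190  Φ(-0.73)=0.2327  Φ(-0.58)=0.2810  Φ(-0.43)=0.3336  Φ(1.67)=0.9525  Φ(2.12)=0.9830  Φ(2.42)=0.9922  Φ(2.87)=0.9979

(13.99, 15.16)

Lower: z₀ + z₁ = 0.228 + (-1.645) = -1.417; 1 − a(z₀+z₁) = 1 − (0.006)(-1.417) = 1.0085; argument = 0.228 + (-1.417)/1.0085 = -1.1771 → -1.18.
α₁ = Φ(-1.18) = 0.1190; rank = round(100 × 0.1190) = 12; θ*₍12₎ = 13.99.
Upper: z₀ + z₂ = 1.873; 1 − a(z₀+z₂) = 0.9888; argument = 2.1223 → 2.12; α₂ = 0.9830; rank = 98; θ*₍98₎ = 15.16.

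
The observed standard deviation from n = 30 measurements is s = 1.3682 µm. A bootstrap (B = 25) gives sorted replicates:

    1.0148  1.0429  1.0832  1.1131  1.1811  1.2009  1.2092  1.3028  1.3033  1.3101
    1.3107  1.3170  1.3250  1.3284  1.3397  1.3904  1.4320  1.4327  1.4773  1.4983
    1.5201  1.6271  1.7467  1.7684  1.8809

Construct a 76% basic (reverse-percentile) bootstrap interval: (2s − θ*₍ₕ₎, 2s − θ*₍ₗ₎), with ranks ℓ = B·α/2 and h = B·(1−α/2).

(1.1093, 1.6532)

Percentile endpoints at ranks 3 and 22: θ*₍3₎ = 1.0832, θ*₍22₎ = 1.6271.
Basic interval reflects these around s:
  lower = 2 × 1.3682 − 1.6271 = 1.1093
  upper = 2 × 1.3682 − 1.0832 = 1.6532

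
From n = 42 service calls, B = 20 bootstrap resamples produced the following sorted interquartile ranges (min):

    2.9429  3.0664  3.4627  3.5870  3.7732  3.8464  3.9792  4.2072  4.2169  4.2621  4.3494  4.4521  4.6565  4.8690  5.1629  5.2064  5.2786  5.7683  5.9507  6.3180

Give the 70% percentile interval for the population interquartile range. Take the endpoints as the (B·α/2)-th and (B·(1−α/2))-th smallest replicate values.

α = 0.30; lower rank = 20 × 0.150 = 3; upper rank = 20 × 0.850 = 17.
The 3rd smallest replicate is 3.4627; the 17th is 5.2786.

(3.4627, 5.2786)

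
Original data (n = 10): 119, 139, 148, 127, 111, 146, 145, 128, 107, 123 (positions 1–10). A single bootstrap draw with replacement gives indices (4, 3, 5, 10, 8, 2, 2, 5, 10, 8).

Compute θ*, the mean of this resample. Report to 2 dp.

Resample values: 127, 148, 111, 123, 128, 139, 139, 111, 123, 128.
Mean = (127 + 148 + 111 + 123 + 128 + 139 + 139 + 111 + 123 + 128) / 10 = 1277.0 / 10 = 127.70

θ* = 127.70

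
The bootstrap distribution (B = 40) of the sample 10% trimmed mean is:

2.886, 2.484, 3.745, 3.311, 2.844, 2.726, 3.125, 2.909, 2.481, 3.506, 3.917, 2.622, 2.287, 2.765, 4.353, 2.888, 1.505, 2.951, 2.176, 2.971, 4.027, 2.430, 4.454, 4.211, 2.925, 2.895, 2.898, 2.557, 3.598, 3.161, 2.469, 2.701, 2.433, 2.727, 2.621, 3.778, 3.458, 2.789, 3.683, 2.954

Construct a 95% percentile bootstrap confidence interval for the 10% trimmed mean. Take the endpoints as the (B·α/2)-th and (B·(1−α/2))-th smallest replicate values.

Sorted replicates: 1.505, 2.176, 2.287, 2.430, 2.433, 2.469, 2.481, 2.484, 2.557, 2.621, 2.622, 2.701, 2.726, 2.727, 2.765, 2.789, 2.844, 2.886, 2.888, 2.895, 2.898, 2.909, 2.925, 2.951, 2.954, 2.971, 3.125, 3.161, 3.311, 3.458, 3.506, 3.598, 3.683, 3.745, 3.778, 3.917, 4.027, 4.211, 4.353, 4.454
α = 0.05; lower rank = 40 × 0.025 = 1; upper rank = 40 × 0.975 = 39.
The 1st smallest replicate is 1.505; the 39th is 4.353.

(1.505, 4.353)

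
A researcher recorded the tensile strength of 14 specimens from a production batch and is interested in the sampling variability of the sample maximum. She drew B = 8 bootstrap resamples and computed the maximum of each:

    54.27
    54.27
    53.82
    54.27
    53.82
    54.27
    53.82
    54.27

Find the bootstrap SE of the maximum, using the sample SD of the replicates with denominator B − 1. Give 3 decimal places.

Bootstrap SE is the standard deviation of the 8 replicate maximums.
Mean of replicates: (54.27 + 54.27 + 53.82 + 54.27 + 53.82 + 54.27 + 53.82 + 54.27) / 8 = 432.8100 / 8 = 54.1013
Sum of squared deviations: (+0.1688)² + (+0.1688)² + (−0.2812)² + (+0.1688)² + (−0.2812)² + (+0.1688)² + (−0.2812)² + (+0.1688)² = 0.3797
Variance = 0.3797 / 7 = 0.0542
SE* = √0.0542

SE* = 0.233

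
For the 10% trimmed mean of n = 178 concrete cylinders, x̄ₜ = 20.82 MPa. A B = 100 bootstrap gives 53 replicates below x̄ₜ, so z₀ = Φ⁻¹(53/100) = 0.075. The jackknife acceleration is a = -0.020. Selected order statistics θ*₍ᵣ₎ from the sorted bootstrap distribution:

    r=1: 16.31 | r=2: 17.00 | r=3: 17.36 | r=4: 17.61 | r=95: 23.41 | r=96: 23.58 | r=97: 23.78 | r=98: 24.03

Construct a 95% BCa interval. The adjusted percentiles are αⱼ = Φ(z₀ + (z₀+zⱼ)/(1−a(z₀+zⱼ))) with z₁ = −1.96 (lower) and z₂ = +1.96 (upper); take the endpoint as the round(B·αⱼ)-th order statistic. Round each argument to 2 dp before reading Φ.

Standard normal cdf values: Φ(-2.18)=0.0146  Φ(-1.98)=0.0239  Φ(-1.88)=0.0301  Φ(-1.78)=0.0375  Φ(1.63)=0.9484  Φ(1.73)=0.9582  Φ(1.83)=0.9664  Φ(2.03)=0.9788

(17.36, 24.03)

Lower: z₀ + z₁ = 0.075 + (-1.960) = -1.885; 1 − a(z₀+z₁) = 1 − (-0.020)(-1.885) = 0.9623; argument = 0.075 + (-1.885)/0.9623 = -1.8838 → -1.88.
α₁ = Φ(-1.88) = 0.0301; rank = round(100 × 0.0301) = 3; θ*₍3₎ = 17.36.
Upper: z₀ + z₂ = 2.035; 1 − a(z₀+z₂) = 1.0407; argument = 2.0304 → 2.03; α₂ = 0.9788; rank = 98; θ*₍98₎ = 24.03.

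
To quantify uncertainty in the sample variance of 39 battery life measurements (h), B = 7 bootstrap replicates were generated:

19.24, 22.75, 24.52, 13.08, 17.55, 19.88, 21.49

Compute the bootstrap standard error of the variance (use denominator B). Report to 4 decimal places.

Bootstrap SE is the standard deviation of the 7 replicate variances.
Mean of replicates: (19.24 + 22.75 + 24.52 + 13.08 + 17.55 + 19.88 + 21.49) / 7 = 138.51000 / 7 = 19.78714
Sum of squared deviations: (−0.54714)² + (+2.96286)² + (+4.73286)² + (−6.70714)² + (−2.23714)² + (+0.09286)² + (+1.70286)² = 84.37674
Variance = 84.37674 / 7 = 12.05382
SE* = √12.05382

SE* = 3.4719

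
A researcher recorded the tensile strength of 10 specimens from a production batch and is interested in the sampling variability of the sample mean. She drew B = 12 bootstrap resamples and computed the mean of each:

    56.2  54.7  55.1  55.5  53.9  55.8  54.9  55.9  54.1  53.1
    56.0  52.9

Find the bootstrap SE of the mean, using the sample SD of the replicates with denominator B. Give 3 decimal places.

SE* = 1.080

Bootstrap SE is the standard deviation of the 12 replicate means.
Mean of replicates: (56.2 + 54.7 + 55.1 + 55.5 + 53.9 + 55.8 + 54.9 + 55.9 + 54.1 + 53.1 + 56.0 + 52.9) / 12 = 658.1000 / 12 = 54.8417
Sum of squared deviations: (+1.3583)² + (−0.1417)² + (+0.2583)² + (+0.6583)² + (−0.9417)² + (+0.9583)² + (+0.0583)² + (+1.0583)² + (−0.7417)² + (−1.7417)² + (+1.1583)² + (−1.9417)² = 13.9892
Variance = 13.9892 / 12 = 1.1658
SE* = √1.1658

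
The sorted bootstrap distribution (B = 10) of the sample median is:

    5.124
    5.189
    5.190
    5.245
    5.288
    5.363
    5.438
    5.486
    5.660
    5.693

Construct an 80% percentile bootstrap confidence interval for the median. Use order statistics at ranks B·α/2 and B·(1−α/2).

(5.124, 5.660)

α = 0.20; lower rank = 10 × 0.100 = 1; upper rank = 10 × 0.900 = 9.
The 1st smallest replicate is 5.124; the 9th is 5.660.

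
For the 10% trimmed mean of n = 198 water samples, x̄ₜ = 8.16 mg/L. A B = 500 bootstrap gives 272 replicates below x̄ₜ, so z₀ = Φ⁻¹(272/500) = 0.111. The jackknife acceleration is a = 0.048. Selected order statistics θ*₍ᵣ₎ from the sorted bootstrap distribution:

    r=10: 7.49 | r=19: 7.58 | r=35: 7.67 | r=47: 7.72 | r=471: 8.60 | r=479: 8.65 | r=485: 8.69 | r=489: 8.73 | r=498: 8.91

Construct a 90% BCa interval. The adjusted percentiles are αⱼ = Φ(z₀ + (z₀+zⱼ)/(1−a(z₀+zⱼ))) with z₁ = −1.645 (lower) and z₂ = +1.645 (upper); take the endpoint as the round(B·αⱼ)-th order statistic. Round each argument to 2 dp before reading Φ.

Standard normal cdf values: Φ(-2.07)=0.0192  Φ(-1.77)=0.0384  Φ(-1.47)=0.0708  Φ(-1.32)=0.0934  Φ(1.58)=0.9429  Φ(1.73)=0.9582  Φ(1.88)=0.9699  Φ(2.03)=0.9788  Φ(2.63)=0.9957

(7.72, 8.73)

Lower: z₀ + z₁ = 0.111 + (-1.645) = -1.534; 1 − a(z₀+z₁) = 1 − (0.048)(-1.534) = 1.0736; argument = 0.111 + (-1.534)/1.0736 = -1.3178 → -1.32.
α₁ = Φ(-1.32) = 0.0934; rank = round(500 × 0.0934) = 47; θ*₍47₎ = 7.72.
Upper: z₀ + z₂ = 1.756; 1 − a(z₀+z₂) = 0.9157; argument = 2.0286 → 2.03; α₂ = 0.9788; rank = 489; θ*₍489₎ = 8.73.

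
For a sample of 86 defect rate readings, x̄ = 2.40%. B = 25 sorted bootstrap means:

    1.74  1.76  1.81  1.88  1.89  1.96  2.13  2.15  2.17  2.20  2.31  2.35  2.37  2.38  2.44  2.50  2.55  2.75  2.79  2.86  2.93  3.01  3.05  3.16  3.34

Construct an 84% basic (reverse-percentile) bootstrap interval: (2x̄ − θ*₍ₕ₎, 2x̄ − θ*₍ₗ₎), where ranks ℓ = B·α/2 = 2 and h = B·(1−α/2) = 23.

Percentile endpoints at ranks 2 and 23: θ*₍2₎ = 1.76, θ*₍23₎ = 3.05.
Basic interval reflects these around x̄:
  lower = 2 × 2.40 − 3.05 = 1.75
  upper = 2 × 2.40 − 1.76 = 3.04

(1.75, 3.04)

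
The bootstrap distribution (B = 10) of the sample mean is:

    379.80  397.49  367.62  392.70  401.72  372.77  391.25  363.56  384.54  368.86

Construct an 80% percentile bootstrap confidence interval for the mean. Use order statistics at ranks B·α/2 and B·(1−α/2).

(363.56, 397.49)

Sorted replicates: 363.56, 367.62, 368.86, 372.77, 379.80, 384.54, 391.25, 392.70, 397.49, 401.72
α = 0.20; lower rank = 10 × 0.100 = 1; upper rank = 10 × 0.900 = 9.
The 1st smallest replicate is 363.56; the 9th is 397.49.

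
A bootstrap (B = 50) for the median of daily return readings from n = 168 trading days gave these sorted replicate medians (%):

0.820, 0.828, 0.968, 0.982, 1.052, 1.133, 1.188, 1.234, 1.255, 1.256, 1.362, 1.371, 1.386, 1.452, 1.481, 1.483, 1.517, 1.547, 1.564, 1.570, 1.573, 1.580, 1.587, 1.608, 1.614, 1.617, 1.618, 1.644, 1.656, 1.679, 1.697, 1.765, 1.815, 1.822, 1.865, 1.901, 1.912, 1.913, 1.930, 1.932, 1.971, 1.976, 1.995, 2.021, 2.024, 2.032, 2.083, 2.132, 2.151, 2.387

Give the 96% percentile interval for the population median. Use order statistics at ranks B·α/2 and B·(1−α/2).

α = 0.04; lower rank = 50 × 0.020 = 1; upper rank = 50 × 0.980 = 49.
The 1st smallest replicate is 0.820; the 49th is 2.151.

(0.820, 2.151)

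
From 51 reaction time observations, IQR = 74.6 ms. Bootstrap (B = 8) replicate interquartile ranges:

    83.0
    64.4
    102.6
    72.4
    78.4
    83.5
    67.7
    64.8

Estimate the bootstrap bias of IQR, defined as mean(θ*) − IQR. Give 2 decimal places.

bias = +2.50

mean(θ*) = (83.0 + 64.4 + 102.6 + 72.4 + 78.4 + 83.5 + 67.7 + 64.8) / 8 = 77.100
bias = 77.100 − 74.6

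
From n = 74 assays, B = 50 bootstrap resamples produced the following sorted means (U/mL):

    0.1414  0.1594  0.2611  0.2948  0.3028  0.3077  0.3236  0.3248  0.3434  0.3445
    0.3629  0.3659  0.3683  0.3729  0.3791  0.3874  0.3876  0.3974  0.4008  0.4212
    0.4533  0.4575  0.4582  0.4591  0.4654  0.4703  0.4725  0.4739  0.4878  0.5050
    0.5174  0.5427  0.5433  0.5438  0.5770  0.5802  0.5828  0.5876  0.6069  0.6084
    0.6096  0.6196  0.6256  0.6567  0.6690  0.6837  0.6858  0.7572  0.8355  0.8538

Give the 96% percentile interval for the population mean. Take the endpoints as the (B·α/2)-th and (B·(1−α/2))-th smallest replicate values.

α = 0.04; lower rank = 50 × 0.020 = 1; upper rank = 50 × 0.980 = 49.
The 1st smallest replicate is 0.1414; the 49th is 0.8355.

(0.1414, 0.8355)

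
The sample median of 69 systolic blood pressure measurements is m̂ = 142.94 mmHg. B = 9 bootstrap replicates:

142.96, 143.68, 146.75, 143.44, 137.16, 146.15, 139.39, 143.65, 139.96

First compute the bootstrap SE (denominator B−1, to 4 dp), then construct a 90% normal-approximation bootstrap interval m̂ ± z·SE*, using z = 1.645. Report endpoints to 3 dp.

(137.745, 148.135)

Mean of replicates = 142.5711; sum of squared deviations = 79.7889; SE* = √(79.7889/8) = 3.1581
Margin = 1.645 × 3.1581 = 5.1951
Interval: 142.94 ± 5.1951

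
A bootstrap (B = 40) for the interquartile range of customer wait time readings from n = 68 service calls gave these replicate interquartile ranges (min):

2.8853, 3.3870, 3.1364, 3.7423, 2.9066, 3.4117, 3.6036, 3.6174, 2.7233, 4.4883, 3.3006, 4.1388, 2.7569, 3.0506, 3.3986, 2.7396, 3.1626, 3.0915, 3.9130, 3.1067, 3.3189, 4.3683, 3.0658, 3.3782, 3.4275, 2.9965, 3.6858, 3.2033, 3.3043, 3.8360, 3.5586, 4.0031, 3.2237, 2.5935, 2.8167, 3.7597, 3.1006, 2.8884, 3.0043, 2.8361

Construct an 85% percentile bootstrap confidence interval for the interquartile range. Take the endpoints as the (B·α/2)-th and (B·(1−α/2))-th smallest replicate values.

(2.7396, 4.0031)

Sorted replicates: 2.5935, 2.7233, 2.7396, 2.7569, 2.8167, 2.8361, 2.8853, 2.8884, 2.9066, 2.9965, 3.0043, 3.0506, 3.0658, 3.0915, 3.1006, 3.1067, 3.1364, 3.1626, 3.2033, 3.2237, 3.3006, 3.3043, 3.3189, 3.3782, 3.3870, 3.3986, 3.4117, 3.4275, 3.5586, 3.6036, 3.6174, 3.6858, 3.7423, 3.7597, 3.8360, 3.9130, 4.0031, 4.1388, 4.3683, 4.4883
α = 0.15; lower rank = 40 × 0.075 = 3; upper rank = 40 × 0.925 = 37.
The 3rd smallest replicate is 2.7396; the 37th is 4.0031.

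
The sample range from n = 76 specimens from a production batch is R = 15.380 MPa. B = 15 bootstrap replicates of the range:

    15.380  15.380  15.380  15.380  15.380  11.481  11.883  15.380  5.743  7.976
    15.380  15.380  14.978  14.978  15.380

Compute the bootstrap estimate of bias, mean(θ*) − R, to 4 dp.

bias = −1.6827

mean(θ*) = (15.380 + 15.380 + 15.380 + 15.380 + 15.380 + 11.481 + 11.883 + 15.380 + 5.743 + 7.976 + 15.380 + 15.380 + 14.978 + 14.978 + 15.380) / 15 = 13.69727
bias = 13.69727 − 15.380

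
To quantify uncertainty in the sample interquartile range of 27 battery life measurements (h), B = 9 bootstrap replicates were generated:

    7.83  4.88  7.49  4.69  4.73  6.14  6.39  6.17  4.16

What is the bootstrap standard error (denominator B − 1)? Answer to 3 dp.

Bootstrap SE is the standard deviation of the 9 replicate interquartile ranges.
Mean of replicates: (7.83 + 4.88 + 7.49 + 4.69 + 4.73 + 6.14 + 6.39 + 6.17 + 4.16) / 9 = 52.4800 / 9 = 5.8311
Sum of squared deviations: (+1.9989)² + (−0.9511)² + (+1.6589)² + (−1.1411)² + (−1.1011)² + (+0.3089)² + (+0.5589)² + (+0.3389)² + (−1.6711)² = 13.4819
Variance = 13.4819 / 8 = 1.6852
SE* = √1.6852

SE* = 1.298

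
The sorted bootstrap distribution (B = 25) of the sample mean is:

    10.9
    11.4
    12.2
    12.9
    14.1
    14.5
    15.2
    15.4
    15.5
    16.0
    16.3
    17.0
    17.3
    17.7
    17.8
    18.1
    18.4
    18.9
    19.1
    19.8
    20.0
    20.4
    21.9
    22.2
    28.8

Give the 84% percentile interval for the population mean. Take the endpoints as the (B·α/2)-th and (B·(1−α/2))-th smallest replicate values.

α = 0.16; lower rank = 25 × 0.080 = 2; upper rank = 25 × 0.920 = 23.
The 2nd smallest replicate is 11.4; the 23rd is 21.9.

(11.4, 21.9)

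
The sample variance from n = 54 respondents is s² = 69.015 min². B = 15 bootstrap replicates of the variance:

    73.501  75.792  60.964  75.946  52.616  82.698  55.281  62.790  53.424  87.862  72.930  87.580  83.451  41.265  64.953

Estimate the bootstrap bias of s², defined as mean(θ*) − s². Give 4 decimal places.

mean(θ*) = (73.501 + 75.792 + 60.964 + 75.946 + 52.616 + 82.698 + 55.281 + 62.790 + 53.424 + 87.862 + 72.930 + 87.580 + 83.451 + 41.265 + 64.953) / 15 = 68.73687
bias = 68.73687 − 69.015

bias = −0.2781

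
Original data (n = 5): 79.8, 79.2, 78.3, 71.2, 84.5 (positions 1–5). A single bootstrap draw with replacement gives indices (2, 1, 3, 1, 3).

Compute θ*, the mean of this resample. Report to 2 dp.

θ* = 79.08

Resample values: 79.2, 79.8, 78.3, 79.8, 78.3.
Mean = (79.2 + 79.8 + 78.3 + 79.8 + 78.3) / 5 = 395.40 / 5 = 79.08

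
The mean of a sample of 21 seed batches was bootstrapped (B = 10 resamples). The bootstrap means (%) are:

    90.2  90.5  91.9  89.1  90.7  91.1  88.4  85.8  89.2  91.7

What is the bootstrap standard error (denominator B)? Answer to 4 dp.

Bootstrap SE is the standard deviation of the 10 replicate means.
Mean of replicates: (90.2 + 90.5 + 91.9 + 89.1 + 90.7 + 91.1 + 88.4 + 85.8 + 89.2 + 91.7) / 10 = 898.60000 / 10 = 89.86000
Sum of squared deviations: (+0.34000)² + (+0.64000)² + (+2.04000)² + (−0.76000)² + (+0.84000)² + (+1.24000)² + (−1.46000)² + (−4.06000)² + (−0.66000)² + (+1.84000)² = 29.94400
Variance = 29.94400 / 10 = 2.99440
SE* = √2.99440

SE* = 1.7304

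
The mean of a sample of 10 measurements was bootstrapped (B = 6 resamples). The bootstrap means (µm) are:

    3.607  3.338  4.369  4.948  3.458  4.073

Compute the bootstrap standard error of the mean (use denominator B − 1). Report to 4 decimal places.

Bootstrap SE is the standard deviation of the 6 replicate means.
Mean of replicates: (3.607 + 3.338 + 4.369 + 4.948 + 3.458 + 4.073) / 6 = 23.79300 / 6 = 3.96550
Sum of squared deviations: (−0.35850)² + (−0.62750)² + (+0.40350)² + (+0.98250)² + (−0.50750)² + (+0.10750)² = 1.91951
Variance = 1.91951 / 5 = 0.38390
SE* = √0.38390

SE* = 0.6196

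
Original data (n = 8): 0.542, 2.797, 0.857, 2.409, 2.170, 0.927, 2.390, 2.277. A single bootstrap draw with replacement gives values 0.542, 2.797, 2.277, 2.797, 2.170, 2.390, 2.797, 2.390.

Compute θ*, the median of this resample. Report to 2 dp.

θ* = 2.39

Sorted: 0.542, 2.170, 2.277, 2.390, 2.390, 2.797, 2.797, 2.797
Median = average of the two middle values = 2.39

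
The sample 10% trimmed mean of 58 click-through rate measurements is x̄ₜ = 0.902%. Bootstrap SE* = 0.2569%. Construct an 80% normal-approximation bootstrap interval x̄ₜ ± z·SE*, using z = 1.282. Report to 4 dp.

Margin = 1.282 × 0.2569 = 0.32935
Interval: 0.902 ± 0.32935

(0.5727, 1.2313)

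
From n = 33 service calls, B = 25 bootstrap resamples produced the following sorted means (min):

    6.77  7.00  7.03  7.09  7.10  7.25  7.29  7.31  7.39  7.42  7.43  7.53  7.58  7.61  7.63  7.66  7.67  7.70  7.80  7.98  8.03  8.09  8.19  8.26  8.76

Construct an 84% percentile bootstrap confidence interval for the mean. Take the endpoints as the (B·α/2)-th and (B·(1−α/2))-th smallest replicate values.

(7.00, 8.19)

α = 0.16; lower rank = 25 × 0.080 = 2; upper rank = 25 × 0.920 = 23.
The 2nd smallest replicate is 7.00; the 23rd is 8.19.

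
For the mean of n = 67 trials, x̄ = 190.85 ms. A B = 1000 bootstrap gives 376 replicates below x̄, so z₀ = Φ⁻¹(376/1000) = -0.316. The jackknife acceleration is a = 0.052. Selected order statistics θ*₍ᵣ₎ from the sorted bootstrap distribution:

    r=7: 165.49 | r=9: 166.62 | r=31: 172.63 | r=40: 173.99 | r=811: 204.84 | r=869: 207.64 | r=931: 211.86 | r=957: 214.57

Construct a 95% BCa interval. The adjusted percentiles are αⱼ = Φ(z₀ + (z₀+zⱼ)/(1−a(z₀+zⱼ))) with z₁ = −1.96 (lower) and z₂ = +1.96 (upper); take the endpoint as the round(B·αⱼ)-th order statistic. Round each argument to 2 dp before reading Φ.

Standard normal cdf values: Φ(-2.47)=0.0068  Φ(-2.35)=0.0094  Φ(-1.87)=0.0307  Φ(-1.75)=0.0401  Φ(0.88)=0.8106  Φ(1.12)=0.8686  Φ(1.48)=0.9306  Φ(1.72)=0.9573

Lower: z₀ + z₁ = -0.316 + (-1.960) = -2.276; 1 − a(z₀+z₁) = 1 − (0.052)(-2.276) = 1.1184; argument = -0.316 + (-2.276)/1.1184 = -2.3511 → -2.35.
α₁ = Φ(-2.35) = 0.0094; rank = round(1000 × 0.0094) = 9; θ*₍9₎ = 166.62.
Upper: z₀ + z₂ = 1.644; 1 − a(z₀+z₂) = 0.9145; argument = 1.4817 → 1.48; α₂ = 0.9306; rank = 931; θ*₍931₎ = 211.86.

(166.62, 211.86)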